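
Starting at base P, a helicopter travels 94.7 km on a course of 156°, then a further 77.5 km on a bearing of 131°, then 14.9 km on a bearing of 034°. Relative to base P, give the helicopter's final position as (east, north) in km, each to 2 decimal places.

Leg 1 (156°, 94.7 km): east 94.7 sin 156° = 38.52, north 94.7 cos 156° = -86.51
Leg 2 (131°, 77.5 km): east 77.5 sin 131° = 58.49, north 77.5 cos 131° = -50.84
Leg 3 (034°, 14.9 km): east 14.9 sin 34° = 8.33, north 14.9 cos 34° = 12.35
Summing: 105.34 km east, -125.00 km north → (105.34, -125.00).

(105.34, -125.00)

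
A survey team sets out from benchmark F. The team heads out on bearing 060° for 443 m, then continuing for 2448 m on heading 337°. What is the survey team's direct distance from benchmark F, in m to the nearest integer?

Leg 1 (060°, 443 m): east 443 sin 60° = 383.65, north 443 cos 60° = 221.50
Leg 2 (337°, 2448 m): east 2448 sin 337° = -956.51, north 2448 cos 337° = 2253.40
Net: -572.86 east, 2474.90 north. Distance = √((-572.86)² + (2474.90)²) = 2540.330 m.

2540 m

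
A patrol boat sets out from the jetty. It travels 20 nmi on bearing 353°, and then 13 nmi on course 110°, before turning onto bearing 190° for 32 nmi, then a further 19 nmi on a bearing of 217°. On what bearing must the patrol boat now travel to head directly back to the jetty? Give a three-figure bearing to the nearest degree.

013°

Leg 1 (353°, 20 nmi): east 20 sin 353° = -2.44, north 20 cos 353° = 19.85
Leg 2 (110°, 13 nmi): east 13 sin 110° = 12.22, north 13 cos 110° = -4.45
Leg 3 (190°, 32 nmi): east 32 sin 190° = -5.56, north 32 cos 190° = -31.51
Leg 4 (217°, 19 nmi): east 19 sin 217° = -11.43, north 19 cos 217° = -15.17
Net displacement: -7.21 east, -31.28 north. Direction back to start is (7.21, 31.28): bearing = atan2(7.21, 31.28) mod 360° = 12.98° ≈ 013°.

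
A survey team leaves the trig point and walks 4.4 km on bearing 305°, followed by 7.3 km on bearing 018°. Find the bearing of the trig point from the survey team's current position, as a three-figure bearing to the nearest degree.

172°

Leg 1 (305°, 4.4 km): east 4.4 sin 305° = -3.60, north 4.4 cos 305° = 2.52
Leg 2 (018°, 7.3 km): east 7.3 sin 18° = 2.26, north 7.3 cos 18° = 6.94
Net displacement: -1.35 east, 9.47 north. Direction back to start is (1.35, -9.47): bearing = atan2(1.35, -9.47) mod 360° = 171.89° ≈ 172°.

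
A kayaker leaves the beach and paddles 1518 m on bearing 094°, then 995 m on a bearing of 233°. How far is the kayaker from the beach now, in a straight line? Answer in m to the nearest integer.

1007 m

Leg 1 (094°, 1518 m): east 1518 sin 94° = 1514.30, north 1518 cos 94° = -105.89
Leg 2 (233°, 995 m): east 995 sin 233° = -794.64, north 995 cos 233° = -598.81
Net: 719.66 east, -704.70 north. Distance = √((719.66)² + (-704.70)²) = 1007.227 m.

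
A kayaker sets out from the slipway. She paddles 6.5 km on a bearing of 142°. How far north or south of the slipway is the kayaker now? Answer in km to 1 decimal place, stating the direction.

Leg 1 (142°, 6.5 km): east 6.5 sin 142° = 4.00, north 6.5 cos 142° = -5.12
Net north component: -5.12 km.

5.1 km south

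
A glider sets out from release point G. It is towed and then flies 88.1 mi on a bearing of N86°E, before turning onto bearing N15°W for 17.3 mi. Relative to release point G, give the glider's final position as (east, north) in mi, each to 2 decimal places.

(83.41, 22.86)

Leg 1 (N86°E, 88.1 mi): east 88.1 sin 86° = 87.89, north 88.1 cos 86° = 6.15
Leg 2 (N15°W, 17.3 mi): east 17.3 sin 345° = -4.48, north 17.3 cos 345° = 16.71
Summing: 83.41 mi east, 22.86 mi north → (83.41, 22.86).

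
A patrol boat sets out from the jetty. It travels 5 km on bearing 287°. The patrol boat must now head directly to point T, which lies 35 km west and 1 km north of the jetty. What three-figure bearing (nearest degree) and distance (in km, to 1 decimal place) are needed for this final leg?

269°, 30.2 km

Leg 1 (287°, 5 km): east 5 sin 287° = -4.78, north 5 cos 287° = 1.46
Current position: (-4.78, 1.46). Target: (-35, 1). Remaining: Δeast = -30.22, Δnorth = -0.46.
Bearing = atan2(-30.22, -0.46) mod 360° = 269.12°; distance = √((-30.22)² + (-0.46)²) = 30.222 km.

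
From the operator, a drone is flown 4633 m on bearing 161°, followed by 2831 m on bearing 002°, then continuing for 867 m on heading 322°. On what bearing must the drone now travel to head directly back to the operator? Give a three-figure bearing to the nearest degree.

Leg 1 (161°, 4633 m): east 4633 sin 161° = 1508.36, north 4633 cos 161° = -4380.59
Leg 2 (002°, 2831 m): east 2831 sin 2° = 98.80, north 2831 cos 2° = 2829.28
Leg 3 (322°, 867 m): east 867 sin 322° = -533.78, north 867 cos 322° = 683.21
Net displacement: 1073.38 east, -868.11 north. Direction back to start is (-1073.38, 868.11): bearing = atan2(-1073.38, 868.11) mod 360° = 308.96° ≈ 309°.

309°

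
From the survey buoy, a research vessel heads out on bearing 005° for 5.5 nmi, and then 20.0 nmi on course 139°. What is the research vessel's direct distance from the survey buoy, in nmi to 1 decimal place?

16.7 nmi

Leg 1 (005°, 5.5 nmi): east 5.5 sin 5° = 0.48, north 5.5 cos 5° = 5.48
Leg 2 (139°, 20.0 nmi): east 20.0 sin 139° = 13.12, north 20.0 cos 139° = -15.09
Net: 13.60 east, -9.62 north. Distance = √((13.60)² + (-9.62)²) = 16.656 nmi.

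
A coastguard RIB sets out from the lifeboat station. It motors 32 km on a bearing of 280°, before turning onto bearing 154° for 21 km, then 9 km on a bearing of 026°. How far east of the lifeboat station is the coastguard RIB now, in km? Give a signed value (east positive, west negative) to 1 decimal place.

Leg 1 (280°, 32 km): east 32 sin 280° = -31.51, north 32 cos 280° = 5.56
Leg 2 (154°, 21 km): east 21 sin 154° = 9.21, north 21 cos 154° = -18.87
Leg 3 (026°, 9 km): east 9 sin 26° = 3.95, north 9 cos 26° = 8.09
Net east component: -18.36 km.

-18.4 km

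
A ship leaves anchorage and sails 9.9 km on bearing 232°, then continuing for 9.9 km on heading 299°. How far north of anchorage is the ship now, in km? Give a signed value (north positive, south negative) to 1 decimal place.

Leg 1 (232°, 9.9 km): east 9.9 sin 232° = -7.80, north 9.9 cos 232° = -6.10
Leg 2 (299°, 9.9 km): east 9.9 sin 299° = -8.66, north 9.9 cos 299° = 4.80
Net north component: -1.30 km.

-1.3 km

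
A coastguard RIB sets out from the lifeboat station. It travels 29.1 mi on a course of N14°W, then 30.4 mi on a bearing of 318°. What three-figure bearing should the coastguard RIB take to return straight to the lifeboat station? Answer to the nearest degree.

Leg 1 (N14°W, 29.1 mi): east 29.1 sin 346° = -7.04, north 29.1 cos 346° = 28.24
Leg 2 (318°, 30.4 mi): east 30.4 sin 318° = -20.34, north 30.4 cos 318° = 22.59
Net displacement: -27.38 east, 50.83 north. Direction back to start is (27.38, -50.83): bearing = atan2(27.38, -50.83) mod 360° = 151.69° ≈ 152°.

152°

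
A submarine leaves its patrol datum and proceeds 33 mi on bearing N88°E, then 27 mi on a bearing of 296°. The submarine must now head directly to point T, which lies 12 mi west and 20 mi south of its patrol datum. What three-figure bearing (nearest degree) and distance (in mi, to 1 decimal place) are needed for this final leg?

212°, 39.0 mi

Leg 1 (N88°E, 33 mi): east 33 sin 88° = 32.98, north 33 cos 88° = 1.15
Leg 2 (296°, 27 mi): east 27 sin 296° = -24.27, north 27 cos 296° = 11.84
Current position: (8.71, 12.99). Target: (-12, -20). Remaining: Δeast = -20.71, Δnorth = -32.99.
Bearing = atan2(-20.71, -32.99) mod 360° = 212.12°; distance = √((-20.71)² + (-32.99)²) = 38.951 mi.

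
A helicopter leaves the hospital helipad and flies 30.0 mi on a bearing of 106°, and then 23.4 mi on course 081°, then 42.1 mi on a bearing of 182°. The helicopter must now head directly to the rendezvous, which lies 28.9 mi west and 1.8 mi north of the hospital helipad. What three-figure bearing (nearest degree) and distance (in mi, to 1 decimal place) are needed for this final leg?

301°, 93.0 mi

Leg 1 (106°, 30.0 mi): east 30.0 sin 106° = 28.84, north 30.0 cos 106° = -8.27
Leg 2 (081°, 23.4 mi): east 23.4 sin 81° = 23.11, north 23.4 cos 81° = 3.66
Leg 3 (182°, 42.1 mi): east 42.1 sin 182° = -1.47, north 42.1 cos 182° = -42.07
Current position: (50.48, -46.68). Target: (-28.9, 1.8). Remaining: Δeast = -79.38, Δnorth = 48.48.
Bearing = atan2(-79.38, 48.48) mod 360° = 301.42°; distance = √((-79.38)² + (48.48)²) = 93.015 mi.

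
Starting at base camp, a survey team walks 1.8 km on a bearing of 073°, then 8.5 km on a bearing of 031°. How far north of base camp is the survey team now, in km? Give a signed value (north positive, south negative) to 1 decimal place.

7.8 km

Leg 1 (073°, 1.8 km): east 1.8 sin 73° = 1.72, north 1.8 cos 73° = 0.53
Leg 2 (031°, 8.5 km): east 8.5 sin 31° = 4.38, north 8.5 cos 31° = 7.29
Net north component: 7.81 km.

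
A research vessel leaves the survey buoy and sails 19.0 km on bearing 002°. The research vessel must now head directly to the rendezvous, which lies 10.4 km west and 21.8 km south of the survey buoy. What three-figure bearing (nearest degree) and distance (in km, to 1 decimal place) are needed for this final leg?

195°, 42.3 km

Leg 1 (002°, 19.0 km): east 19.0 sin 2° = 0.66, north 19.0 cos 2° = 18.99
Current position: (0.66, 18.99). Target: (-10.4, -21.8). Remaining: Δeast = -11.06, Δnorth = -40.79.
Bearing = atan2(-11.06, -40.79) mod 360° = 195.18°; distance = √((-11.06)² + (-40.79)²) = 42.262 km.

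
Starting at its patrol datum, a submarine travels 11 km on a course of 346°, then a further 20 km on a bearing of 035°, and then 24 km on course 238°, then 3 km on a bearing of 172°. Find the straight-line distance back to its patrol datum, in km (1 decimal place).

15.9 km

Leg 1 (346°, 11 km): east 11 sin 346° = -2.66, north 11 cos 346° = 10.67
Leg 2 (035°, 20 km): east 20 sin 35° = 11.47, north 20 cos 35° = 16.38
Leg 3 (238°, 24 km): east 24 sin 238° = -20.35, north 24 cos 238° = -12.72
Leg 4 (172°, 3 km): east 3 sin 172° = 0.42, north 3 cos 172° = -2.97
Net: -11.13 east, 11.37 north. Distance = √((-11.13)² + (11.37)²) = 15.906 km.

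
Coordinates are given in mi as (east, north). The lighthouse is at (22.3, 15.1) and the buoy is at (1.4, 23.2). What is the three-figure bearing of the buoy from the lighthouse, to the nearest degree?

291°

Δeast = 1.4 − 22.3 = -20.90; Δnorth = 23.2 − 15.1 = 8.10.
Bearing = atan2(Δeast, Δnorth) mod 360° = 291.18° ≈ 291°.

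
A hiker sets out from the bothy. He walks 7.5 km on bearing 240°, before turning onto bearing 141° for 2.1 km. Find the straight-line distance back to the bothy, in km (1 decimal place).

7.5 km

Leg 1 (240°, 7.5 km): east 7.5 sin 240° = -6.50, north 7.5 cos 240° = -3.75
Leg 2 (141°, 2.1 km): east 2.1 sin 141° = 1.32, north 2.1 cos 141° = -1.63
Net: -5.17 east, -5.38 north. Distance = √((-5.17)² + (-5.38)²) = 7.465 km.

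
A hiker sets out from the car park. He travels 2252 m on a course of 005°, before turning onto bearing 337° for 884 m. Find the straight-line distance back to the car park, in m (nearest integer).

3061 m

Leg 1 (005°, 2252 m): east 2252 sin 5° = 196.27, north 2252 cos 5° = 2243.43
Leg 2 (337°, 884 m): east 884 sin 337° = -345.41, north 884 cos 337° = 813.73
Net: -149.13 east, 3057.16 north. Distance = √((-149.13)² + (3057.16)²) = 3060.792 m.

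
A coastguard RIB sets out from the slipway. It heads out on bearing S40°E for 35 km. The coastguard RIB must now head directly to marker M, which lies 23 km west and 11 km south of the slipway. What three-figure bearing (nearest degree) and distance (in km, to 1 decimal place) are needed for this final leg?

Leg 1 (S40°E, 35 km): east 35 sin 140° = 22.50, north 35 cos 140° = -26.81
Current position: (22.50, -26.81). Target: (-23, -11). Remaining: Δeast = -45.50, Δnorth = 15.81.
Bearing = atan2(-45.50, 15.81) mod 360° = 289.16°; distance = √((-45.50)² + (15.81)²) = 48.167 km.

289°, 48.2 km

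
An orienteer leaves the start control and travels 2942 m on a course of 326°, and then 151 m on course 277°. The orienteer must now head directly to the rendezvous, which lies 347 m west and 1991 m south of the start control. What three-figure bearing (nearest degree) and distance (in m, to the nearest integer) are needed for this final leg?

Leg 1 (326°, 2942 m): east 2942 sin 326° = -1645.15, north 2942 cos 326° = 2439.03
Leg 2 (277°, 151 m): east 151 sin 277° = -149.87, north 151 cos 277° = 18.40
Current position: (-1795.02, 2457.43). Target: (-347, -1991). Remaining: Δeast = 1448.02, Δnorth = -4448.43.
Bearing = atan2(1448.02, -4448.43) mod 360° = 161.97°; distance = √((1448.02)² + (-4448.43)²) = 4678.173 m.

162°, 4678 m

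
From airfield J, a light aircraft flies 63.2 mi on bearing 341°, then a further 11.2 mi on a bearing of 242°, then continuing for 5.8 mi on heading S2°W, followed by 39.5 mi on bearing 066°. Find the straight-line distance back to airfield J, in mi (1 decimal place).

65.0 mi

Leg 1 (341°, 63.2 mi): east 63.2 sin 341° = -20.58, north 63.2 cos 341° = 59.76
Leg 2 (242°, 11.2 mi): east 11.2 sin 242° = -9.89, north 11.2 cos 242° = -5.26
Leg 3 (S2°W, 5.8 mi): east 5.8 sin 182° = -0.20, north 5.8 cos 182° = -5.80
Leg 4 (066°, 39.5 mi): east 39.5 sin 66° = 36.09, north 39.5 cos 66° = 16.07
Net: 5.42 east, 64.77 north. Distance = √((5.42)² + (64.77)²) = 64.995 mi.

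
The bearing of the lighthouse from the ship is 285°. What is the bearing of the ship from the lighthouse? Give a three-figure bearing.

Back-bearing = 285° − 180° = 105°.

105°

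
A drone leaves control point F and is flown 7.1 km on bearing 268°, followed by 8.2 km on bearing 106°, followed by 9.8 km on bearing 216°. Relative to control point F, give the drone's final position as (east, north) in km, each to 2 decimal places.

(-4.97, -10.44)

Leg 1 (268°, 7.1 km): east 7.1 sin 268° = -7.10, north 7.1 cos 268° = -0.25
Leg 2 (106°, 8.2 km): east 8.2 sin 106° = 7.88, north 8.2 cos 106° = -2.26
Leg 3 (216°, 9.8 km): east 9.8 sin 216° = -5.76, north 9.8 cos 216° = -7.93
Summing: -4.97 km east, -10.44 km north → (-4.97, -10.44).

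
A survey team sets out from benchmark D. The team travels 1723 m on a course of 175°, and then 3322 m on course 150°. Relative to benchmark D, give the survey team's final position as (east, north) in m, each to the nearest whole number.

(1811, -4593)

Leg 1 (175°, 1723 m): east 1723 sin 175° = 150.17, north 1723 cos 175° = -1716.44
Leg 2 (150°, 3322 m): east 3322 sin 150° = 1661.00, north 3322 cos 150° = -2876.94
Summing: 1811.17 m east, -4593.38 m north → (1811, -4593).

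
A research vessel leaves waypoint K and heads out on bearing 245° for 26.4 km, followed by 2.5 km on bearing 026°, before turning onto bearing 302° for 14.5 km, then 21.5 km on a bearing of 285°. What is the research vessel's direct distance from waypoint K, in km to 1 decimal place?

56.1 km

Leg 1 (245°, 26.4 km): east 26.4 sin 245° = -23.93, north 26.4 cos 245° = -11.16
Leg 2 (026°, 2.5 km): east 2.5 sin 26° = 1.10, north 2.5 cos 26° = 2.25
Leg 3 (302°, 14.5 km): east 14.5 sin 302° = -12.30, north 14.5 cos 302° = 7.68
Leg 4 (285°, 21.5 km): east 21.5 sin 285° = -20.77, north 21.5 cos 285° = 5.56
Net: -55.89 east, 4.34 north. Distance = √((-55.89)² + (4.34)²) = 56.063 km.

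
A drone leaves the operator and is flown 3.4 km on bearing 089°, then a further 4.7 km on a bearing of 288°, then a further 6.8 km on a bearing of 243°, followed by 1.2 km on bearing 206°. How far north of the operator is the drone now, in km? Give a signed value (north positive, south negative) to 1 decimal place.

Leg 1 (089°, 3.4 km): east 3.4 sin 89° = 3.40, north 3.4 cos 89° = 0.06
Leg 2 (288°, 4.7 km): east 4.7 sin 288° = -4.47, north 4.7 cos 288° = 1.45
Leg 3 (243°, 6.8 km): east 6.8 sin 243° = -6.06, north 6.8 cos 243° = -3.09
Leg 4 (206°, 1.2 km): east 1.2 sin 206° = -0.53, north 1.2 cos 206° = -1.08
Net north component: -2.65 km.

-2.7 km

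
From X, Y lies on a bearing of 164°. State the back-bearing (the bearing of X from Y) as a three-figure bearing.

Back-bearing = 164° + 180° = 344°.

344°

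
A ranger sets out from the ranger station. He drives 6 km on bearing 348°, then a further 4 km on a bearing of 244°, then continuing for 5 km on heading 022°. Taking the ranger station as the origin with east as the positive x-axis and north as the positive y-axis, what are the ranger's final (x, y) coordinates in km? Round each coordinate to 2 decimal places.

(-2.97, 8.75)

Leg 1 (348°, 6 km): east 6 sin 348° = -1.25, north 6 cos 348° = 5.87
Leg 2 (244°, 4 km): east 4 sin 244° = -3.60, north 4 cos 244° = -1.75
Leg 3 (022°, 5 km): east 5 sin 22° = 1.87, north 5 cos 22° = 4.64
Summing: -2.97 km east, 8.75 km north → (-2.97, 8.75).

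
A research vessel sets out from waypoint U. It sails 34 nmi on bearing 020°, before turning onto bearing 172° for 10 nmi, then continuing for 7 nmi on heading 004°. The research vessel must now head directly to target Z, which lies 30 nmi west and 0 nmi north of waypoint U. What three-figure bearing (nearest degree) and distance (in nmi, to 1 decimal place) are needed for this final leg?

Leg 1 (020°, 34 nmi): east 34 sin 20° = 11.63, north 34 cos 20° = 31.95
Leg 2 (172°, 10 nmi): east 10 sin 172° = 1.39, north 10 cos 172° = -9.90
Leg 3 (004°, 7 nmi): east 7 sin 4° = 0.49, north 7 cos 4° = 6.98
Current position: (13.51, 29.03). Target: (-30, 0). Remaining: Δeast = -43.51, Δnorth = -29.03.
Bearing = atan2(-43.51, -29.03) mod 360° = 236.29°; distance = √((-43.51)² + (-29.03)²) = 52.304 nmi.

236°, 52.3 nmi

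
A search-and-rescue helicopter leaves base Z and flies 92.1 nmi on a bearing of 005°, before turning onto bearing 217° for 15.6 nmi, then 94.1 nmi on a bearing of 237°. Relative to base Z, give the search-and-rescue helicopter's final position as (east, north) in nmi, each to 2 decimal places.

Leg 1 (005°, 92.1 nmi): east 92.1 sin 5° = 8.03, north 92.1 cos 5° = 91.75
Leg 2 (217°, 15.6 nmi): east 15.6 sin 217° = -9.39, north 15.6 cos 217° = -12.46
Leg 3 (237°, 94.1 nmi): east 94.1 sin 237° = -78.92, north 94.1 cos 237° = -51.25
Summing: -80.28 nmi east, 28.04 nmi north → (-80.28, 28.04).

(-80.28, 28.04)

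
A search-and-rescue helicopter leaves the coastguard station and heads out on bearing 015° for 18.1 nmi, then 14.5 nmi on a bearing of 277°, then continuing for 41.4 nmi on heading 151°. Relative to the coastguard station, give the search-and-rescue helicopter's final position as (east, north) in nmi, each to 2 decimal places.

Leg 1 (015°, 18.1 nmi): east 18.1 sin 15° = 4.68, north 18.1 cos 15° = 17.48
Leg 2 (277°, 14.5 nmi): east 14.5 sin 277° = -14.39, north 14.5 cos 277° = 1.77
Leg 3 (151°, 41.4 nmi): east 41.4 sin 151° = 20.07, north 41.4 cos 151° = -36.21
Summing: 10.36 nmi east, -16.96 nmi north → (10.36, -16.96).

(10.36, -16.96)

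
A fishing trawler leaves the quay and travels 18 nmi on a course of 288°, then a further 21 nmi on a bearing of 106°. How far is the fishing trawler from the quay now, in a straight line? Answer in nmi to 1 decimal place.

3.1 nmi

Leg 1 (288°, 18 nmi): east 18 sin 288° = -17.12, north 18 cos 288° = 5.56
Leg 2 (106°, 21 nmi): east 21 sin 106° = 20.19, north 21 cos 106° = -5.79
Net: 3.07 east, -0.23 north. Distance = √((3.07)² + (-0.23)²) = 3.076 nmi.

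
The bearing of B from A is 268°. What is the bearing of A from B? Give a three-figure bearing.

088°

Back-bearing = 268° − 180° = 088°.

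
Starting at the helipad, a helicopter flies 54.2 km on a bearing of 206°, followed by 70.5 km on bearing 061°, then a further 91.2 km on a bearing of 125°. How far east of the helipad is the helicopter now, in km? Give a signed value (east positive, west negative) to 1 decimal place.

Leg 1 (206°, 54.2 km): east 54.2 sin 206° = -23.76, north 54.2 cos 206° = -48.71
Leg 2 (061°, 70.5 km): east 70.5 sin 61° = 61.66, north 70.5 cos 61° = 34.18
Leg 3 (125°, 91.2 km): east 91.2 sin 125° = 74.71, north 91.2 cos 125° = -52.31
Net east component: 112.61 km.

112.6 km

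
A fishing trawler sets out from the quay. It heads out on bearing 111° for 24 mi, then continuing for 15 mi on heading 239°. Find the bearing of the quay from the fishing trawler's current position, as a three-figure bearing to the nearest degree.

330°

Leg 1 (111°, 24 mi): east 24 sin 111° = 22.41, north 24 cos 111° = -8.60
Leg 2 (239°, 15 mi): east 15 sin 239° = -12.86, north 15 cos 239° = -7.73
Net displacement: 9.55 east, -16.33 north. Direction back to start is (-9.55, 16.33): bearing = atan2(-9.55, 16.33) mod 360° = 329.68° ≈ 330°.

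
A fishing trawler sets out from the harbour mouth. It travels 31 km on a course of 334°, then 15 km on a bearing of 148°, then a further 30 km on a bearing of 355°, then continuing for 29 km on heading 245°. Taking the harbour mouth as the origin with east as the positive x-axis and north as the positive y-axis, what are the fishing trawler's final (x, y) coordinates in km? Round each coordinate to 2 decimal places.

(-34.54, 32.77)

Leg 1 (334°, 31 km): east 31 sin 334° = -13.59, north 31 cos 334° = 27.86
Leg 2 (148°, 15 km): east 15 sin 148° = 7.95, north 15 cos 148° = -12.72
Leg 3 (355°, 30 km): east 30 sin 355° = -2.61, north 30 cos 355° = 29.89
Leg 4 (245°, 29 km): east 29 sin 245° = -26.28, north 29 cos 245° = -12.26
Summing: -34.54 km east, 32.77 km north → (-34.54, 32.77).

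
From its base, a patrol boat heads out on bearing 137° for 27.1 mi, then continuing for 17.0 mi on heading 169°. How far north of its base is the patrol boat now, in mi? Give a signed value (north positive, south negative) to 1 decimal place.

-36.5 mi

Leg 1 (137°, 27.1 mi): east 27.1 sin 137° = 18.48, north 27.1 cos 137° = -19.82
Leg 2 (169°, 17.0 mi): east 17.0 sin 169° = 3.24, north 17.0 cos 169° = -16.69
Net north component: -36.51 mi.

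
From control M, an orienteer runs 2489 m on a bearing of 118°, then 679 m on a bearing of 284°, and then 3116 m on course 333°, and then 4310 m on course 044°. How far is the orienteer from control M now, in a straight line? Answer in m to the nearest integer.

5785 m

Leg 1 (118°, 2489 m): east 2489 sin 118° = 2197.66, north 2489 cos 118° = -1168.51
Leg 2 (284°, 679 m): east 679 sin 284° = -658.83, north 679 cos 284° = 164.26
Leg 3 (333°, 3116 m): east 3116 sin 333° = -1414.63, north 3116 cos 333° = 2776.38
Leg 4 (044°, 4310 m): east 4310 sin 44° = 2993.98, north 4310 cos 44° = 3100.35
Net: 3118.17 east, 4872.48 north. Distance = √((3118.17)² + (4872.48)²) = 5784.812 m.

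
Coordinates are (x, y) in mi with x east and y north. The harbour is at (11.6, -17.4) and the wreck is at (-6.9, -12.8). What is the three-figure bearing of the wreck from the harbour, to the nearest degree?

284°

Δeast = -6.9 − 11.6 = -18.50; Δnorth = -12.8 − -17.4 = 4.60.
Bearing = atan2(Δeast, Δnorth) mod 360° = 283.96° ≈ 284°.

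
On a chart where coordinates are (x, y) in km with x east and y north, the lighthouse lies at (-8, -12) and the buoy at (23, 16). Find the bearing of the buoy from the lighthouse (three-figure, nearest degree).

Δeast = 23 − -8 = 31.00; Δnorth = 16 − -12 = 28.00.
Bearing = atan2(Δeast, Δnorth) mod 360° = 47.91° ≈ 048°.

048°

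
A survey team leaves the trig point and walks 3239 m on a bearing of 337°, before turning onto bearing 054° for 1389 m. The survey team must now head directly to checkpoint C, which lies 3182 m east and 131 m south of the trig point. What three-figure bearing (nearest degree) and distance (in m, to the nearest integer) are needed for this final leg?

140°, 5146 m

Leg 1 (337°, 3239 m): east 3239 sin 337° = -1265.58, north 3239 cos 337° = 2981.52
Leg 2 (054°, 1389 m): east 1389 sin 54° = 1123.72, north 1389 cos 54° = 816.43
Current position: (-141.85, 3797.95). Target: (3182, -131). Remaining: Δeast = 3323.85, Δnorth = -3928.95.
Bearing = atan2(3323.85, -3928.95) mod 360° = 139.77°; distance = √((3323.85)² + (-3928.95)²) = 5146.323 m.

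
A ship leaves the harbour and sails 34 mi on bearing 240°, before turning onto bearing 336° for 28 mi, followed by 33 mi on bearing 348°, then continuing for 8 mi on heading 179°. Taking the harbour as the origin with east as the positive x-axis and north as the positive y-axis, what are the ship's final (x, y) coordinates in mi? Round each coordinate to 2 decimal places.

Leg 1 (240°, 34 mi): east 34 sin 240° = -29.44, north 34 cos 240° = -17.00
Leg 2 (336°, 28 mi): east 28 sin 336° = -11.39, north 28 cos 336° = 25.58
Leg 3 (348°, 33 mi): east 33 sin 348° = -6.86, north 33 cos 348° = 32.28
Leg 4 (179°, 8 mi): east 8 sin 179° = 0.14, north 8 cos 179° = -8.00
Summing: -47.55 mi east, 32.86 mi north → (-47.55, 32.86).

(-47.55, 32.86)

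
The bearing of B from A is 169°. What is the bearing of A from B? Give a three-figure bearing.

349°

Back-bearing = 169° + 180° = 349°.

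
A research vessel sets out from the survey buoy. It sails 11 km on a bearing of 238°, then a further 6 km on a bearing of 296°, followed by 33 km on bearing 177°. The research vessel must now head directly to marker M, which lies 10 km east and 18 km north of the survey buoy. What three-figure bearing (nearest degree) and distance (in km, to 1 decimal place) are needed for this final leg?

Leg 1 (238°, 11 km): east 11 sin 238° = -9.33, north 11 cos 238° = -5.83
Leg 2 (296°, 6 km): east 6 sin 296° = -5.39, north 6 cos 296° = 2.63
Leg 3 (177°, 33 km): east 33 sin 177° = 1.73, north 33 cos 177° = -32.95
Current position: (-12.99, -36.15). Target: (10, 18). Remaining: Δeast = 22.99, Δnorth = 54.15.
Bearing = atan2(22.99, 54.15) mod 360° = 23.01°; distance = √((22.99)² + (54.15)²) = 58.833 km.

023°, 58.8 km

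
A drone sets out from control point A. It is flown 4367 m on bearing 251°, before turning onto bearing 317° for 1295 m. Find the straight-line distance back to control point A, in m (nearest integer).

5035 m

Leg 1 (251°, 4367 m): east 4367 sin 251° = -4129.08, north 4367 cos 251° = -1421.76
Leg 2 (317°, 1295 m): east 1295 sin 317° = -883.19, north 1295 cos 317° = 947.10
Net: -5012.27 east, -474.65 north. Distance = √((-5012.27)² + (-474.65)²) = 5034.692 m.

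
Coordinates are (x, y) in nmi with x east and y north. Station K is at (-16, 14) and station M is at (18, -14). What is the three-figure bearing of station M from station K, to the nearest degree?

129°

Δeast = 18 − -16 = 34.00; Δnorth = -14 − 14 = -28.00.
Bearing = atan2(Δeast, Δnorth) mod 360° = 129.47° ≈ 129°.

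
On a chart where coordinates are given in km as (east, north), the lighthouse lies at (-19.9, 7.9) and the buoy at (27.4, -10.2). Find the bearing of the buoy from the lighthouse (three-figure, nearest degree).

Δeast = 27.4 − -19.9 = 47.30; Δnorth = -10.2 − 7.9 = -18.10.
Bearing = atan2(Δeast, Δnorth) mod 360° = 110.94° ≈ 111°.

111°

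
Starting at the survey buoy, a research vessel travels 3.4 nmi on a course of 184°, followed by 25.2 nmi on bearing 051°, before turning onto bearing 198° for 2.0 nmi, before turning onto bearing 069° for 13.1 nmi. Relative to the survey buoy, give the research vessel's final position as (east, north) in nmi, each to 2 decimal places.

(30.96, 15.26)

Leg 1 (184°, 3.4 nmi): east 3.4 sin 184° = -0.24, north 3.4 cos 184° = -3.39
Leg 2 (051°, 25.2 nmi): east 25.2 sin 51° = 19.58, north 25.2 cos 51° = 15.86
Leg 3 (198°, 2.0 nmi): east 2.0 sin 198° = -0.62, north 2.0 cos 198° = -1.90
Leg 4 (069°, 13.1 nmi): east 13.1 sin 69° = 12.23, north 13.1 cos 69° = 4.69
Summing: 30.96 nmi east, 15.26 nmi north → (30.96, 15.26).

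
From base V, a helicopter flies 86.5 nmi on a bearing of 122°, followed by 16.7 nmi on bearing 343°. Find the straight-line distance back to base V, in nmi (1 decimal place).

Leg 1 (122°, 86.5 nmi): east 86.5 sin 122° = 73.36, north 86.5 cos 122° = -45.84
Leg 2 (343°, 16.7 nmi): east 16.7 sin 343° = -4.88, north 16.7 cos 343° = 15.97
Net: 68.47 east, -29.87 north. Distance = √((68.47)² + (-29.87)²) = 74.704 nmi.

74.7 nmi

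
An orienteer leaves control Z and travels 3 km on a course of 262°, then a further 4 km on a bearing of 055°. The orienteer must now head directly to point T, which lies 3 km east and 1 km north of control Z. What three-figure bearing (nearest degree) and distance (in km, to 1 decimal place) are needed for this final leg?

108°, 2.8 km

Leg 1 (262°, 3 km): east 3 sin 262° = -2.97, north 3 cos 262° = -0.42
Leg 2 (055°, 4 km): east 4 sin 55° = 3.28, north 4 cos 55° = 2.29
Current position: (0.31, 1.88). Target: (3, 1). Remaining: Δeast = 2.69, Δnorth = -0.88.
Bearing = atan2(2.69, -0.88) mod 360° = 108.03°; distance = √((2.69)² + (-0.88)²) = 2.833 km.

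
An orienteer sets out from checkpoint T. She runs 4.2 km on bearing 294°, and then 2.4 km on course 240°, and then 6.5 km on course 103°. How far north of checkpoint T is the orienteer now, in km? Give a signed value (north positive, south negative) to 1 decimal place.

Leg 1 (294°, 4.2 km): east 4.2 sin 294° = -3.84, north 4.2 cos 294° = 1.71
Leg 2 (240°, 2.4 km): east 2.4 sin 240° = -2.08, north 2.4 cos 240° = -1.20
Leg 3 (103°, 6.5 km): east 6.5 sin 103° = 6.33, north 6.5 cos 103° = -1.46
Net north component: -0.95 km.

-1.0 km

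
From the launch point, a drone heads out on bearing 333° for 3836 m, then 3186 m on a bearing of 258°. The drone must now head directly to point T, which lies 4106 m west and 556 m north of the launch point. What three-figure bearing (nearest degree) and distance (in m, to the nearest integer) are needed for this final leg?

Leg 1 (333°, 3836 m): east 3836 sin 333° = -1741.51, north 3836 cos 333° = 3417.90
Leg 2 (258°, 3186 m): east 3186 sin 258° = -3116.38, north 3186 cos 258° = -662.41
Current position: (-4857.89, 2755.49). Target: (-4106, 556). Remaining: Δeast = 751.89, Δnorth = -2199.49.
Bearing = atan2(751.89, -2199.49) mod 360° = 161.13°; distance = √((751.89)² + (-2199.49)²) = 2324.459 m.

161°, 2324 m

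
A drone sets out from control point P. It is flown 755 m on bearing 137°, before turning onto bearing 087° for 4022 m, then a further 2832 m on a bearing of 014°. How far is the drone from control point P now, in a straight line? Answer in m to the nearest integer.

5745 m

Leg 1 (137°, 755 m): east 755 sin 137° = 514.91, north 755 cos 137° = -552.17
Leg 2 (087°, 4022 m): east 4022 sin 87° = 4016.49, north 4022 cos 87° = 210.50
Leg 3 (014°, 2832 m): east 2832 sin 14° = 685.12, north 2832 cos 14° = 2747.88
Net: 5216.52 east, 2406.20 north. Distance = √((5216.52)² + (2406.20)²) = 5744.726 m.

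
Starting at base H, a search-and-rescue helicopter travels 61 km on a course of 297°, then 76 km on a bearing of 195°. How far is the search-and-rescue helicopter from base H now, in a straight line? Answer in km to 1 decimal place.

Leg 1 (297°, 61 km): east 61 sin 297° = -54.35, north 61 cos 297° = 27.69
Leg 2 (195°, 76 km): east 76 sin 195° = -19.67, north 76 cos 195° = -73.41
Net: -74.02 east, -45.72 north. Distance = √((-74.02)² + (-45.72)²) = 87.001 km.

87.0 km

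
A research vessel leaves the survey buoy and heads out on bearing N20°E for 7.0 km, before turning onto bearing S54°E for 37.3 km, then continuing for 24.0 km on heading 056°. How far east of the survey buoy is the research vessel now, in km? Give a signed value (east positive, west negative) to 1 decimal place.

Leg 1 (N20°E, 7.0 km): east 7.0 sin 20° = 2.39, north 7.0 cos 20° = 6.58
Leg 2 (S54°E, 37.3 km): east 37.3 sin 126° = 30.18, north 37.3 cos 126° = -21.92
Leg 3 (056°, 24.0 km): east 24.0 sin 56° = 19.90, north 24.0 cos 56° = 13.42
Net east component: 52.47 km.

52.5 km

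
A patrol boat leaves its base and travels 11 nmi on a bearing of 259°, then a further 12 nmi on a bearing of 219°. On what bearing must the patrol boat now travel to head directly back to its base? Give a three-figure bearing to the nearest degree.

058°

Leg 1 (259°, 11 nmi): east 11 sin 259° = -10.80, north 11 cos 259° = -2.10
Leg 2 (219°, 12 nmi): east 12 sin 219° = -7.55, north 12 cos 219° = -9.33
Net displacement: -18.35 east, -11.42 north. Direction back to start is (18.35, 11.42): bearing = atan2(18.35, 11.42) mod 360° = 58.09° ≈ 058°.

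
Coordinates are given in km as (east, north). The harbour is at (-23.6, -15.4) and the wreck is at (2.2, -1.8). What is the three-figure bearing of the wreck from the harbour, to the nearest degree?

062°

Δeast = 2.2 − -23.6 = 25.80; Δnorth = -1.8 − -15.4 = 13.60.
Bearing = atan2(Δeast, Δnorth) mod 360° = 62.20° ≈ 062°.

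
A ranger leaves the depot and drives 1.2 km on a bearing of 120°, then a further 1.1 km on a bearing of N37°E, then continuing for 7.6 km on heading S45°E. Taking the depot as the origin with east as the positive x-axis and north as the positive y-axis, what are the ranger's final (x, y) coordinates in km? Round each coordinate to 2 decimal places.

Leg 1 (120°, 1.2 km): east 1.2 sin 120° = 1.04, north 1.2 cos 120° = -0.60
Leg 2 (N37°E, 1.1 km): east 1.1 sin 37° = 0.66, north 1.1 cos 37° = 0.88
Leg 3 (S45°E, 7.6 km): east 7.6 sin 135° = 5.37, north 7.6 cos 135° = -5.37
Summing: 7.08 km east, -5.10 km north → (7.08, -5.10).

(7.08, -5.10)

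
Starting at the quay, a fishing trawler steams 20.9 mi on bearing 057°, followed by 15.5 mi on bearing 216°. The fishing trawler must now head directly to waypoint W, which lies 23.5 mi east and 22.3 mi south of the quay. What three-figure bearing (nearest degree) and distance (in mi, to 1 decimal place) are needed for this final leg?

144°, 26.0 mi

Leg 1 (057°, 20.9 mi): east 20.9 sin 57° = 17.53, north 20.9 cos 57° = 11.38
Leg 2 (216°, 15.5 mi): east 15.5 sin 216° = -9.11, north 15.5 cos 216° = -12.54
Current position: (8.42, -1.16). Target: (23.5, -22.3). Remaining: Δeast = 15.08, Δnorth = -21.14.
Bearing = atan2(15.08, -21.14) mod 360° = 144.50°; distance = √((15.08)² + (-21.14)²) = 25.971 mi.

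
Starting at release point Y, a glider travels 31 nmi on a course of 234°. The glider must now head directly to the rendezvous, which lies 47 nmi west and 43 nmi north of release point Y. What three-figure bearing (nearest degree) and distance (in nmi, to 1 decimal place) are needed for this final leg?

340°, 65.0 nmi

Leg 1 (234°, 31 nmi): east 31 sin 234° = -25.08, north 31 cos 234° = -18.22
Current position: (-25.08, -18.22). Target: (-47, 43). Remaining: Δeast = -21.92, Δnorth = 61.22.
Bearing = atan2(-21.92, 61.22) mod 360° = 340.30°; distance = √((-21.92)² + (61.22)²) = 65.027 nmi.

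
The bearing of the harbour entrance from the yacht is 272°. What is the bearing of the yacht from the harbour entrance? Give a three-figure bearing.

092°

Back-bearing = 272° − 180° = 092°.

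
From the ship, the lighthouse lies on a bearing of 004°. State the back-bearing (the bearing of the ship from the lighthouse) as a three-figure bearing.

Back-bearing = 004° + 180° = 184°.

184°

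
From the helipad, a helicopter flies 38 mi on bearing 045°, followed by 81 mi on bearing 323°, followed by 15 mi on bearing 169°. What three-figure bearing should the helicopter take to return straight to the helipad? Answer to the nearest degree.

Leg 1 (045°, 38 mi): east 38 sin 45° = 26.87, north 38 cos 45° = 26.87
Leg 2 (323°, 81 mi): east 81 sin 323° = -48.75, north 81 cos 323° = 64.69
Leg 3 (169°, 15 mi): east 15 sin 169° = 2.86, north 15 cos 169° = -14.72
Net displacement: -19.01 east, 76.84 north. Direction back to start is (19.01, -76.84): bearing = atan2(19.01, -76.84) mod 360° = 166.10° ≈ 166°.

166°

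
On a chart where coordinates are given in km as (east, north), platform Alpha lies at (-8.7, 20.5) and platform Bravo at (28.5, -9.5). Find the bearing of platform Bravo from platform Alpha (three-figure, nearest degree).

Δeast = 28.5 − -8.7 = 37.20; Δnorth = -9.5 − 20.5 = -30.00.
Bearing = atan2(Δeast, Δnorth) mod 360° = 128.88° ≈ 129°.

129°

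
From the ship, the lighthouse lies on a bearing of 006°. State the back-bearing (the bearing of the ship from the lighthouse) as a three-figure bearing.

Back-bearing = 006° + 180° = 186°.

186°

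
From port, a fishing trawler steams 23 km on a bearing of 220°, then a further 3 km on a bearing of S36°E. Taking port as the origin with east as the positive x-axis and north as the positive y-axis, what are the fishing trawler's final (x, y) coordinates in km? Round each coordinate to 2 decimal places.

(-13.02, -20.05)

Leg 1 (220°, 23 km): east 23 sin 220° = -14.78, north 23 cos 220° = -17.62
Leg 2 (S36°E, 3 km): east 3 sin 144° = 1.76, north 3 cos 144° = -2.43
Summing: -13.02 km east, -20.05 km north → (-13.02, -20.05).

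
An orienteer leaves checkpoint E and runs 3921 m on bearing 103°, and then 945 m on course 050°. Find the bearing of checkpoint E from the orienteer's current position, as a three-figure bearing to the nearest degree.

Leg 1 (103°, 3921 m): east 3921 sin 103° = 3820.51, north 3921 cos 103° = -882.03
Leg 2 (050°, 945 m): east 945 sin 50° = 723.91, north 945 cos 50° = 607.43
Net displacement: 4544.42 east, -274.60 north. Direction back to start is (-4544.42, 274.60): bearing = atan2(-4544.42, 274.60) mod 360° = 273.46° ≈ 273°.

273°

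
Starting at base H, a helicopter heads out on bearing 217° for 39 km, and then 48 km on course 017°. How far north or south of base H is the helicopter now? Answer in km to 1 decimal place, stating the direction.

Leg 1 (217°, 39 km): east 39 sin 217° = -23.47, north 39 cos 217° = -31.15
Leg 2 (017°, 48 km): east 48 sin 17° = 14.03, north 48 cos 17° = 45.90
Net north component: 14.76 km.

14.8 km north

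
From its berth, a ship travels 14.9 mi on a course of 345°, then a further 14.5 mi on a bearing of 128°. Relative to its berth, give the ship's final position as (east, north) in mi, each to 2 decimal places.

Leg 1 (345°, 14.9 mi): east 14.9 sin 345° = -3.86, north 14.9 cos 345° = 14.39
Leg 2 (128°, 14.5 mi): east 14.5 sin 128° = 11.43, north 14.5 cos 128° = -8.93
Summing: 7.57 mi east, 5.47 mi north → (7.57, 5.47).

(7.57, 5.47)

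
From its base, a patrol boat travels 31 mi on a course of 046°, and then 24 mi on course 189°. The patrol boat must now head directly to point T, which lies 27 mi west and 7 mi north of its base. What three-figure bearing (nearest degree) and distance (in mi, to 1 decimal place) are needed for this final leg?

281°, 46.5 mi

Leg 1 (046°, 31 mi): east 31 sin 46° = 22.30, north 31 cos 46° = 21.53
Leg 2 (189°, 24 mi): east 24 sin 189° = -3.75, north 24 cos 189° = -23.70
Current position: (18.55, -2.17). Target: (-27, 7). Remaining: Δeast = -45.55, Δnorth = 9.17.
Bearing = atan2(-45.55, 9.17) mod 360° = 281.38°; distance = √((-45.55)² + (9.17)²) = 46.459 mi.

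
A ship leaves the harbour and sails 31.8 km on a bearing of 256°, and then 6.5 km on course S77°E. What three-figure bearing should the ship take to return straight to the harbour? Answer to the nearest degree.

070°

Leg 1 (256°, 31.8 km): east 31.8 sin 256° = -30.86, north 31.8 cos 256° = -7.69
Leg 2 (S77°E, 6.5 km): east 6.5 sin 103° = 6.33, north 6.5 cos 103° = -1.46
Net displacement: -24.52 east, -9.16 north. Direction back to start is (24.52, 9.16): bearing = atan2(24.52, 9.16) mod 360° = 69.53° ≈ 070°.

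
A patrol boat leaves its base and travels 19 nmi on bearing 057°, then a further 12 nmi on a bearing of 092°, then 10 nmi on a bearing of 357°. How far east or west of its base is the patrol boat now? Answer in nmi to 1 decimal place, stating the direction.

Leg 1 (057°, 19 nmi): east 19 sin 57° = 15.93, north 19 cos 57° = 10.35
Leg 2 (092°, 12 nmi): east 12 sin 92° = 11.99, north 12 cos 92° = -0.42
Leg 3 (357°, 10 nmi): east 10 sin 357° = -0.52, north 10 cos 357° = 9.99
Net east component: 27.40 nmi.

27.4 nmi east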